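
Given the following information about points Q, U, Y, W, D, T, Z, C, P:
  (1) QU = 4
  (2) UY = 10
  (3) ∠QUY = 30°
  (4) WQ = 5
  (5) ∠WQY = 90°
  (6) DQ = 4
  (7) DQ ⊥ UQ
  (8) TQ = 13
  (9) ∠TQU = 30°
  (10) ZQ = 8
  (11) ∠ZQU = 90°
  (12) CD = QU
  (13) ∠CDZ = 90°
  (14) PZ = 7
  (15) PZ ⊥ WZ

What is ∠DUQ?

Step 1: By the law of cosines on triangle UQD: UD² = 4² + 4² − 2·4·4·cos(90°) = 32, so UD = 4·√2.
Step 2: By the inverse law of cosines on triangle DUQ: cos(∠DUQ) = ((4·√2)² + 4² − 4²) / (2·4·√2·4) = 32/45.25 = 0.7071, so ∠DUQ = 45°.

Therefore, the measure of angle ∠DUQ = 45°.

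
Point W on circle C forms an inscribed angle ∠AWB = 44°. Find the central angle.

By the inscribed angle theorem, the central angle is twice the inscribed angle.
Central angle = 2 × 44° = 88°

88°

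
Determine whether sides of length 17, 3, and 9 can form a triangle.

Check the triangle inequality: 3 + 9 = 12 ≤ 17.
Since the sum of two sides does not exceed the third, no triangle can be formed.

No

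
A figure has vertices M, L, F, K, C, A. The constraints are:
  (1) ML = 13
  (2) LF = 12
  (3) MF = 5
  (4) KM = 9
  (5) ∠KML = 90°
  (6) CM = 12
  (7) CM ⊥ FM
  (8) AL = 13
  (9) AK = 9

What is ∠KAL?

Step 1: By the law of cosines on triangle KML: KL² = 9² + 13² − 2·9·13·cos(90°) = 250, so KL = 5·√10.
Step 2: By the inverse law of cosines on triangle KAL: cos(∠KAL) = (9² + 13² − (5·√10)²) / (2·9·13) = 0/234 = 0, so ∠KAL = 90°.

Therefore, the measure of angle ∠KAL = 90°.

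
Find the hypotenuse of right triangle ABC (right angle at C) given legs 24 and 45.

By the Pythagorean theorem: AB^2 = AC^2 + BC^2
AB^2 = 24^2 + 45^2 = 576 + 2025 = 2601
AB = sqrt(2601) = 51

51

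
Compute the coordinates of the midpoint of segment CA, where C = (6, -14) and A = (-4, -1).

M = ((x₁ + x₂)/2, (y₁ + y₂)/2)
= ((6 + -4)/2, (-14 + -1)/2)
= (2/2, -15/2) = (1, -15/2)

(1, -15/2)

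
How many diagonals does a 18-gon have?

Total line segments between 18 vertices = C(18,2) = 153.
Subtract the 18 sides: 153 - 18 = 135 diagonals.

135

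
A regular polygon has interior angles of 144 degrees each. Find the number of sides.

Exterior angle = 180 - 144 = 36. n = 360 / 36 = 10.

10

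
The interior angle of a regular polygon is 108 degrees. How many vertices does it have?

Exterior angle = 180 - 108 = 72. n = 360 / 72 = 5.

5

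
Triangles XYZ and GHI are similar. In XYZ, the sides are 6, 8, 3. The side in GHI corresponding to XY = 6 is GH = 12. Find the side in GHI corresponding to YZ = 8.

k = 12/6 = 2. HI = 2 * 8 = 16.

16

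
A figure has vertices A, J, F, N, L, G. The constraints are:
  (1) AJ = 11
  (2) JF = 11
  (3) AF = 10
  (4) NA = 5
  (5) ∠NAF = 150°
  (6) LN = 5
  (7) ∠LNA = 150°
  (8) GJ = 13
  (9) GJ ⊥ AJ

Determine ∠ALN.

Step 1: By the law of cosines on triangle LNA: LA² = 5² + 5² − 2·5·5·cos(150°) = 93.3, so LA ≈ 9.66.
Step 2: By the inverse law of cosines on triangle ALN: cos(∠ALN) = (9.66² + 5² − 5²) / (2·9.66·5) = 93.3/96.59 = 0.9659, so ∠ALN = 15°.

Therefore, the measure of angle ∠ALN = 15°.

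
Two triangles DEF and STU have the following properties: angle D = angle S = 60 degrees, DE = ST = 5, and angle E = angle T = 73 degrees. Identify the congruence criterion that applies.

The given information matches ASA: Two pairs of corresponding angles and the included side are equal (Angle-Side-Angle).

ASA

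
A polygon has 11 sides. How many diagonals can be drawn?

Total line segments between 11 vertices = C(11,2) = 55.
Subtract the 11 sides: 55 - 11 = 44 diagonals.

44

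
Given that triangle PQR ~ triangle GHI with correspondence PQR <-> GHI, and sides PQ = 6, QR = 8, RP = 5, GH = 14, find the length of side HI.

Since the triangles are similar, the ratio of corresponding sides is constant.
Scale factor k = GH / PQ = 14 / 6 = 7/3
HI = k * QR = 7/3 * 8 = 56/3

56/3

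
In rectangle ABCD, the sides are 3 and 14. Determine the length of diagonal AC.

d = sqrt(3^2 + 14^2) = sqrt(205)

sqrt(205)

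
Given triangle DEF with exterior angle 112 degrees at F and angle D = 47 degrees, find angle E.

angle E = 112 - 47 = 65 degrees (exterior angle theorem).

65 degrees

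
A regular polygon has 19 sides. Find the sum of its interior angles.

The sum of interior angles of an n-sided polygon is (n - 2) * 180.
For n = 19: (19 - 2) * 180 = 17 * 180 = 3060 degrees.

3060 degrees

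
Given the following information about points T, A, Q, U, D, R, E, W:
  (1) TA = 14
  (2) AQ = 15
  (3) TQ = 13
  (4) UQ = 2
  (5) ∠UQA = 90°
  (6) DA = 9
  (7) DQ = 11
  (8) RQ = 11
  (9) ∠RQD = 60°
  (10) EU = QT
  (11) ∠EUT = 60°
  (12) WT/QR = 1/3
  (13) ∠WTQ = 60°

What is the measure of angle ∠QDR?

Step 1: By the law of cosines on triangle DQR: DR² = 11² + 11² − 2·11·11·cos(60°) = 121, so DR = 11.
Step 2: By the inverse law of cosines on triangle QDR: cos(∠QDR) = (11² + 11² − 11²) / (2·11·11) = 121/242 = 0.5, so ∠QDR = 60°.

Therefore, the measure of angle ∠QDR = 60°.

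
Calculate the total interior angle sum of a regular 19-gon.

The sum of interior angles of an n-sided polygon is (n - 2) * 180.
For n = 19: (19 - 2) * 180 = 17 * 180 = 3060 degrees.

3060 degrees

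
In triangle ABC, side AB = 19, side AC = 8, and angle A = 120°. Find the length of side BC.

Law of cosines: BC^2 = 19^2 + 8^2 - 2(19)(8)cos(120°) = 577, so BC = sqrt(577).

sqrt(577)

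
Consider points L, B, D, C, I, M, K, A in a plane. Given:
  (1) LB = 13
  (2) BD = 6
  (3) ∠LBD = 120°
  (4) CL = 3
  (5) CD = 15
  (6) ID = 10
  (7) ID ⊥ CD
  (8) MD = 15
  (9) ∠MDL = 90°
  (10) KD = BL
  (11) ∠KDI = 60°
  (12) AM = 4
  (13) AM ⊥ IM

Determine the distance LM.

Step 1: By the law of cosines on triangle LBD: LD² = 13² + 6² − 2·13·6·cos(120°) = 283, so LD ≈ 16.82.
Step 2: By the law of cosines on triangle LDM: LM² = 16.82² + 15² − 2·16.82·15·cos(90°) = 508, so LM = 2·√127.

Therefore, the length of LM = 2·√127.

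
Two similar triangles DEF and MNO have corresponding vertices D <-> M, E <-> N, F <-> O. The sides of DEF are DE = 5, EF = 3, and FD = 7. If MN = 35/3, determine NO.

Similar triangles have proportional sides. Setting up the proportion:
MN / DE = NO / EF
35/3 / 5 = NO / 3
NO = 3 * 35/3 / 5 = 7.

7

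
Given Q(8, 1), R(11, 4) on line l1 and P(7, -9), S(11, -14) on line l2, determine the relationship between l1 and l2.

Slope of line 1: m1 = (4 - 1)/(11 - 8) = 3/3 = 1
Slope of line 2: m2 = (-14 - -9)/(11 - 7) = -5/4 = -5/4
m1 != m2 (1 != -5/4), so not parallel.
m1 * m2 = (1) * (-5/4) = -5/4 != -1, so not perpendicular.
The lines are neither parallel nor perpendicular.

Neither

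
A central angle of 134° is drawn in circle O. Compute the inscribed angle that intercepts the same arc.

Inscribed angle = 134° / 2 = 67° (inscribed angle theorem).

67°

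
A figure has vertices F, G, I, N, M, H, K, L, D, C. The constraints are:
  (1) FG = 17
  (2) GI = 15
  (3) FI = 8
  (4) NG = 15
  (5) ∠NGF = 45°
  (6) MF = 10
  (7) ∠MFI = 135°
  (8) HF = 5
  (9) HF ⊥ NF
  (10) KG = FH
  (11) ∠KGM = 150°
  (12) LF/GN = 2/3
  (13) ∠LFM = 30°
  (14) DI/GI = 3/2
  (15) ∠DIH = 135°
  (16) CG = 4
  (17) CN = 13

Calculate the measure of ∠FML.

From the given relations: LF = 2/3·GN = 2/3·15 = 10.
Step 1: By the law of cosines on triangle MFL: ML² = 10² + 10² − 2·10·10·cos(30°) = 26.79, so ML ≈ 5.18.
Step 2: By the inverse law of cosines on triangle FML: cos(∠FML) = (10² + 5.18² − 10²) / (2·10·5.18) = 26.79/103.53 = 0.2588, so ∠FML = 75°.

Therefore, the measure of angle ∠FML = 75°.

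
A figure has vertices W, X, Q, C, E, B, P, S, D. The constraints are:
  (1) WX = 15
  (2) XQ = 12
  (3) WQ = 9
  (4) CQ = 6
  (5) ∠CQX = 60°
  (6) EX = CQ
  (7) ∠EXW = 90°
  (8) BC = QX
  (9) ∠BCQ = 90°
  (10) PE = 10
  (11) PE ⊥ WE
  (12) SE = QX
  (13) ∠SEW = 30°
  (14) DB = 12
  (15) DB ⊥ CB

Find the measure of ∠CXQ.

Step 1: By the law of cosines on triangle XQC: XC² = 12² + 6² − 2·12·6·cos(60°) = 108, so XC = 6·√3.
Step 2: By the inverse law of cosines on triangle CXQ: cos(∠CXQ) = ((6·√3)² + 12² − 6²) / (2·6·√3·12) = 216/249.42 = 0.866, so ∠CXQ = 30°.

Therefore, the measure of angle ∠CXQ = 30°.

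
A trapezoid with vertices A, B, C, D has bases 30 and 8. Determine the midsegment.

midsegment = (30 + 8) / 2 = 38 / 2 = 19

19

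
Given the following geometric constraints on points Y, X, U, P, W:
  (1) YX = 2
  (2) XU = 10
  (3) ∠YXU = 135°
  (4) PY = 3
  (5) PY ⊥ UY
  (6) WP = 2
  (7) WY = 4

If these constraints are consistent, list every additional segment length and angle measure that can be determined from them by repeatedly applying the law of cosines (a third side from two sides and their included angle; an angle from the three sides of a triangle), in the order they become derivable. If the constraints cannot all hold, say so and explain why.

The constraints are consistent. Derivable facts, in order:
After 1 step:
- YU ≈ 11.5
- ∠PWY = 46.57°
- ∠PYW = 28.96°
- ∠WPY = 104.48°
After 2 steps:
- UP ≈ 11.89
- ∠UYX = 37.94°
- ∠XUY = 7.06°
After 3 steps:
- ∠PUY = 14.62°
- ∠UPY = 75.38°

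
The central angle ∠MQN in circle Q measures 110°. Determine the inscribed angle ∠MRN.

Inscribed angle = 110° / 2 = 55° (inscribed angle theorem).

55°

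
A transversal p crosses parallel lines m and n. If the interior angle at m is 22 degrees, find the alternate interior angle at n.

Alternate interior angles formed by parallel lines and a transversal are equal.
The given angle is 22 degrees.
The alternate interior angle = 22 degrees.

22 degrees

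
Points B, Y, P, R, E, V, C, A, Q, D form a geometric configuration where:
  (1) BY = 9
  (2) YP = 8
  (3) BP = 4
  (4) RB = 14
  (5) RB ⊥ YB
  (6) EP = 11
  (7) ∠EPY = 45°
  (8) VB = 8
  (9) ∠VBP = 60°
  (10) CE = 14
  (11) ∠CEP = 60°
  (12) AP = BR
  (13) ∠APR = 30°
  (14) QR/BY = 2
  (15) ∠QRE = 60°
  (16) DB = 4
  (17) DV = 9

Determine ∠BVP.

Step 1: By the law of cosines on triangle VBP: VP² = 8² + 4² − 2·8·4·cos(60°) = 48, so VP = 4·√3.
Step 2: By the inverse law of cosines on triangle BVP: cos(∠BVP) = (8² + (4·√3)² − 4²) / (2·8·4·√3) = 96/110.85 = 0.866, so ∠BVP = 30°.

Therefore, the measure of angle ∠BVP = 30°.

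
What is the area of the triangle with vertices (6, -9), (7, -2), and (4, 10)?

Using the Shoelace formula for a triangle:
Area = (1/2)|x0(y1 - y2) + x1(y2 - y0) + x2(y0 - y1)|
Area = (1/2)|6(-2 - 10) + 7(10 - -9) + 4(-9 - -2)|
Area = (1/2)|-72 + 133 + -28|
Area = (1/2)|33|
Area = (1/2)(33)
Area = 33/2

33/2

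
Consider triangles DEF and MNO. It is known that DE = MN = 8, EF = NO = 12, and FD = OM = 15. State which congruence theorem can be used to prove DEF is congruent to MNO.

The given information matches SSS: All three pairs of corresponding sides are equal (Side-Side-Side).

SSS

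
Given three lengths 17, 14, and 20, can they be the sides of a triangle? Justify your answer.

For three segments to close into a triangle, no single side can be as long as the other two combined.
The longest side is 20, and 14 + 17 = 31 > 20.
A triangle can be formed.

Yes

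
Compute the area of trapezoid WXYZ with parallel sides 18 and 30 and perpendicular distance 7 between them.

Area = (18 + 30) * 7 / 2 = 336 / 2 = 168

168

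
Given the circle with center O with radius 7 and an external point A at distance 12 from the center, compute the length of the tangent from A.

Let T be the point of tangency. Then OT ⊥ AT (radius ⊥ tangent).
In right triangle OTA: OA² = OT² + AT²
12² = 7² + AT²
AT² = 95, AT = sqrt(95)

sqrt(95)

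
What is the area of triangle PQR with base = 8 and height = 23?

A triangle's area is half the area of a rectangle with the same base and height.
Area = (1/2) * 8 * 23 = 92.

92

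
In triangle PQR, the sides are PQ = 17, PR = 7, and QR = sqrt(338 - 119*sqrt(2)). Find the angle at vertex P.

cos(P) = (17² + 7² - (sqrt(338 - 119*sqrt(2)))²) / (2 × 17 × 7) = sqrt(2)/2, so P = arccos(sqrt(2)/2) = 45°.

45°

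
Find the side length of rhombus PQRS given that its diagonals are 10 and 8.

Half-diagonals are 5 and 4. side = sqrt(5^2 + 4^2) = sqrt(41)

sqrt(41)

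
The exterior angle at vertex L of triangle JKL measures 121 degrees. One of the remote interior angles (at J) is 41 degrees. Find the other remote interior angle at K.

By the exterior angle theorem: exterior angle = sum of remote interior angles.
121 = 41 + angle K
angle K = 121 - 41 = 80 degrees

80 degrees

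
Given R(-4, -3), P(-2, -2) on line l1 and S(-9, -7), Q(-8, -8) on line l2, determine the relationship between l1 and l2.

Slope of line 1: m1 = (-2 - -3)/(-2 - -4) = 1/2 = 1/2
Slope of line 2: m2 = (-8 - -7)/(-8 - -9) = -1/1 = -1
m1 != m2 (1/2 != -1), so not parallel.
m1 * m2 = (1/2) * (-1) = -1/2 != -1, so not perpendicular.
The lines are neither parallel nor perpendicular.

Neither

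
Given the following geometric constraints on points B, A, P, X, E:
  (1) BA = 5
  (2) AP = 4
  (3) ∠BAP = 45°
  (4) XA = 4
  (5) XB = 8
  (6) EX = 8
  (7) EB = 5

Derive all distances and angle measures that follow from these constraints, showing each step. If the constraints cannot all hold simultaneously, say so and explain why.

The constraints are consistent.

Step 1: From BA = 5, AP = 4, and ∠BAP = 45°, by the law of cosines:
  BP² = BA² + AP² - 2·BA·AP·cos(45°) = 25 + 16 - 28.28 = 12.72
  BP ≈ 3.57

Step 2: From BA = 5, BX = 8, AX = 4, by the inverse law of cosines:
  cos(∠ABX) = (BA² + BX² - AX²) / (2·BA·BX)
  ∠ABX = 24.15°

Step 3: From BE = 5, BX = 8, EX = 8, by the inverse law of cosines:
  cos(∠EBX) = (BE² + BX² - EX²) / (2·BE·BX)
  ∠EBX = 71.79°

Step 4: From AB = 5, AX = 4, BX = 8, by the inverse law of cosines:
  cos(∠BAX) = (AB² + AX² - BX²) / (2·AB·AX)
  ∠BAX = 125.1°

Step 5: From XA = 4, XB = 8, AB = 5, by the inverse law of cosines:
  cos(∠AXB) = (XA² + XB² - AB²) / (2·XA·XB)
  ∠AXB = 30.75°

Step 6: From XB = 8, XE = 8, BE = 5, by the inverse law of cosines:
  cos(∠BXE) = (XB² + XE² - BE²) / (2·XB·XE)
  ∠BXE = 36.42°

Step 7: From EB = 5, EX = 8, BX = 8, by the inverse law of cosines:
  cos(∠BEX) = (EB² + EX² - BX²) / (2·EB·EX)
  ∠BEX = 71.79°

Step 8: From BA = 5, BP = 3.57, AP = 4, by the inverse law of cosines:
  cos(∠ABP) = (BA² + BP² - AP²) / (2·BA·BP)
  ∠ABP = 52.48°

Step 9: From PA = 4, PB = 3.57, AB = 5, by the inverse law of cosines:
  cos(∠APB) = (PA² + PB² - AB²) / (2·PA·PB)
  ∠APB = 82.52°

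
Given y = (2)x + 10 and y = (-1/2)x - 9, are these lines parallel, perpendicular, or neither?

Slope of line 1: m1 = 2
Slope of line 2: m2 = -1/2
m1 * m2 = -1, so perpendicular.

Perpendicular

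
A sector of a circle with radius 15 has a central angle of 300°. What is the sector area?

Sector area = πr² × θ/360
= π × 15² × 5/6
= π × 225 × 5/6
= 375*pi/2

375*pi/2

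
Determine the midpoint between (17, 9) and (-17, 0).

The midpoint is the point halfway along the segment.
Move half the horizontal distance: 17 + (-17 - 17)/2 = 17 + -34/2 = 0
Move half the vertical distance: 9 + (0 - 9)/2 = 9 + -9/2 = 9/2
Midpoint = (0, 9/2)

(0, 9/2)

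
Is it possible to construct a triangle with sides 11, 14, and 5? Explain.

Check all three triangle inequalities:
11 + 14 = 25 > 5 ✓
11 + 5 = 16 > 14 ✓
14 + 5 = 19 > 11 ✓
All conditions hold, so these sides form a valid triangle.

Yes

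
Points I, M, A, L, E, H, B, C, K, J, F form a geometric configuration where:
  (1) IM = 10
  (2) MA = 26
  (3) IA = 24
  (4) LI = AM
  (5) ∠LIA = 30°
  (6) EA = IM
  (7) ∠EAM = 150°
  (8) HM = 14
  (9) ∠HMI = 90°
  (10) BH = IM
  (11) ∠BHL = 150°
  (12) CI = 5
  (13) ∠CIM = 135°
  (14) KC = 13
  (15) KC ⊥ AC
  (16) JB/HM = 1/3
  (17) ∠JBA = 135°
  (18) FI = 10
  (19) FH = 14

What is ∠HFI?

Step 1: By the law of cosines on triangle HMI: HI² = 14² + 10² − 2·14·10·cos(90°) = 296, so HI = 2·√74.
Step 2: By the inverse law of cosines on triangle HFI: cos(∠HFI) = (14² + 10² − (2·√74)²) / (2·14·10) = 0/280 = 0, so ∠HFI = 90°.

Therefore, the measure of angle ∠HFI = 90°.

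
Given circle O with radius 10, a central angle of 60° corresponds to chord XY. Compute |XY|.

Chord length = 2r sin(θ/2)
= 2 × 10 × sin(60°/2)
= 2 × 10 × sin(30°)
= 10

10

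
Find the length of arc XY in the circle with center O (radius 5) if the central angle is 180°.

Arc length = 2πr × θ/360
= 2π × 5 × 1/2
= 5*pi

5*pi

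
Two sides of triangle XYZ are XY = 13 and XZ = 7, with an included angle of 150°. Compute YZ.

When two sides and the included angle are known, the law of cosines gives the third side.
c^2 = a^2 + b^2 - 2ab cos(C) generalizes the Pythagorean theorem to non-right triangles.
Here: YZ^2 = 169 + 49 - 182*(-sqrt(3)/2) = 91*sqrt(3) + 218
YZ = sqrt(91*sqrt(3) + 218)

sqrt(91*sqrt(3) + 218)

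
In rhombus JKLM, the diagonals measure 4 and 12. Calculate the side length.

The diagonals of a rhombus bisect each other at right angles.
Half-diagonals: 4/2 = 2 and 12/2 = 6
side = sqrt(2^2 + 6^2)
side = sqrt(4 + 36)
side = sqrt(40) = 2*sqrt(10)

2*sqrt(10)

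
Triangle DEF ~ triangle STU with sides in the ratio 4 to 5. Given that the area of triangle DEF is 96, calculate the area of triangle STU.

The ratio of areas of similar triangles = (side ratio)^2.
Side ratio = 4:5, so area ratio = 16:25.
Area of STU / Area of DEF = 25/16
Area of STU = 96 * 25/16 = 150

150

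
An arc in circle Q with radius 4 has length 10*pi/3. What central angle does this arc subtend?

Arc length L = 2πr × θ/360, so θ = 360L / (2πr).
θ = 360 × 10*pi/3 / (2π × 4)
θ = 150°
θ = 150°

150°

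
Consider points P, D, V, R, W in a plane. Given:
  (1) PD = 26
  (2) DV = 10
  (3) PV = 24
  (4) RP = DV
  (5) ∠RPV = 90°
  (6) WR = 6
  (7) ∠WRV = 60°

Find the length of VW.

From the given relations: RP = DV = 10.
Step 1: By the law of cosines on triangle VPR: VR² = 24² + 10² − 2·24·10·cos(90°) = 676, so VR = 26.
Step 2: By the law of cosines on triangle VRW: VW² = 26² + 6² − 2·26·6·cos(60°) = 556, so VW = 2·√139.

Therefore, the length of VW = 2·√139.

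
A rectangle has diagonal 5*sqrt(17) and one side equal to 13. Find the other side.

The diagonal of a rectangle forms a right triangle with the two sides.
Rearranging the Pythagorean theorem: missing side = sqrt(d^2 - known^2).
= sqrt(425 - 169) = sqrt(256) = 16.

16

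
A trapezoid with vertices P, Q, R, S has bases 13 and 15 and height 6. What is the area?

A trapezoid's area equals the midsegment times the height.
The midsegment is (13 + 15) / 2 = 14.
Area = 14 * 6 = 84.

84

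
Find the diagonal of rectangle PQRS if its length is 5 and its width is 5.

d = sqrt(5^2 + 5^2) = sqrt(50) = 5*sqrt(2)

5*sqrt(2)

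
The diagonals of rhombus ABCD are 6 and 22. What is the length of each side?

Half-diagonals are 3 and 11. side = sqrt(3^2 + 11^2) = sqrt(130)

sqrt(130)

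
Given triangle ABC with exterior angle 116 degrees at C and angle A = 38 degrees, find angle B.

angle B = 116 - 38 = 78 degrees (exterior angle theorem).

78 degrees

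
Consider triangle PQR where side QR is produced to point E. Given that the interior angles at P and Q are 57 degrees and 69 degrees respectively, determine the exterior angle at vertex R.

Exterior angle = 57 + 69 = 126 degrees (exterior angle theorem).

126 degrees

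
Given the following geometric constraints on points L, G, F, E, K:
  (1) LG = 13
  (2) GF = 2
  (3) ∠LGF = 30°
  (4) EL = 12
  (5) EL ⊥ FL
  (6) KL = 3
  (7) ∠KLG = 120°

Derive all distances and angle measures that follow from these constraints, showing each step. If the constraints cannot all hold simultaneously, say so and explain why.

The constraints are consistent.

Step 1: From LG = 13, GF = 2, and ∠LGF = 30°, by the law of cosines:
  LF² = LG² + GF² - 2·LG·GF·cos(30°) = 169 + 4 - 45.03 = 128
  LF ≈ 11.31

Step 2: From GL = 13, LK = 3, and ∠GLK = 120°, by the law of cosines:
  GK² = GL² + LK² - 2·GL·LK·cos(120°) = 169 + 9 + 39 = 217
  GK ≈ 14.73

Step 3: From FL = 11.31, LE = 12, and ∠FLE = 90°, by the law of cosines:
  FE² = FL² + LE² - 2·FL·LE·cos(90°) = 128 + 144 - 0 = 272
  FE ≈ 16.49

Step 4: From LF = 11.31, LG = 13, FG = 2, by the inverse law of cosines:
  cos(∠FLG) = (LF² + LG² - FG²) / (2·LF·LG)
  ∠FLG = 5.07°

Step 5: From GK = 14.73, GL = 13, KL = 3, by the inverse law of cosines:
  cos(∠KGL) = (GK² + GL² - KL²) / (2·GK·GL)
  ∠KGL = 10.16°

Step 6: From FG = 2, FL = 11.31, GL = 13, by the inverse law of cosines:
  cos(∠GFL) = (FG² + FL² - GL²) / (2·FG·FL)
  ∠GFL = 144.93°

Step 7: From KG = 14.73, KL = 3, GL = 13, by the inverse law of cosines:
  cos(∠GKL) = (KG² + KL² - GL²) / (2·KG·KL)
  ∠GKL = 49.84°

Step 8: From FE = 16.49, FL = 11.31, EL = 12, by the inverse law of cosines:
  cos(∠EFL) = (FE² + FL² - EL²) / (2·FE·FL)
  ∠EFL = 46.69°

Step 9: From EF = 16.49, EL = 12, FL = 11.31, by the inverse law of cosines:
  cos(∠FEL) = (EF² + EL² - FL²) / (2·EF·EL)
  ∠FEL = 43.31°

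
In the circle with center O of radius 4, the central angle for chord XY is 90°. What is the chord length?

Chord = 2(4) sin(45°) = 4*sqrt(2)

4*sqrt(2)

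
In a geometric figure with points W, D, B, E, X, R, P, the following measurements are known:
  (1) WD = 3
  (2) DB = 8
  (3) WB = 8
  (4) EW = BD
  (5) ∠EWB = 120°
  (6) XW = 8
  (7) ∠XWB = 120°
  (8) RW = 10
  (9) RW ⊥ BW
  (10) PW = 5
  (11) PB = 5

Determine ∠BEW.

From the given relations: EW = BD = 8.
Step 1: By the law of cosines on triangle EWB: EB² = 8² + 8² − 2·8·8·cos(120°) = 192, so EB = 8·√3.
Step 2: By the inverse law of cosines on triangle BEW: cos(∠BEW) = ((8·√3)² + 8² − 8²) / (2·8·√3·8) = 192/221.7 = 0.866, so ∠BEW = 30°.

Therefore, the measure of angle ∠BEW = 30°.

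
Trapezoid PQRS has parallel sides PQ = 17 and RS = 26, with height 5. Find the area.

Area = (17 + 26) * 5 / 2 = 215 / 2 = 215/2

215/2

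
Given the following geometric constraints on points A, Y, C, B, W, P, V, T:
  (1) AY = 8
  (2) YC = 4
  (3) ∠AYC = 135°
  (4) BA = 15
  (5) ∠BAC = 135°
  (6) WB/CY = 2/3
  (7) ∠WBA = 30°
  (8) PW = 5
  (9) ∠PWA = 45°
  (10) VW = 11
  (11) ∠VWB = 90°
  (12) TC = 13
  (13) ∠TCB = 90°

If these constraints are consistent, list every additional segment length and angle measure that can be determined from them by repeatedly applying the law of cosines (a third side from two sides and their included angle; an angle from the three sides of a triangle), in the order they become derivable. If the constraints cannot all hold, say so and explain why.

The constraints are consistent. Derivable facts, in order:
After 1 step:
- AC ≈ 11.19
- AW ≈ 12.76
- BV ≈ 11.32
After 2 steps:
- AP ≈ 9.88
- CB ≈ 24.24
- ∠ACY = 30.36°
- ∠AWB = 144°
- ∠BAW = 6°
- ∠BVW = 13.63°
- ∠CAY = 14.64°
- ∠VBW = 76.37°
After 3 steps:
- BT ≈ 27.51
- ∠ABC = 19.05°
- ∠ACB = 25.95°
- ∠APW = 114.03°
- ∠PAW = 20.97°
After 4 steps:
- ∠BTC = 61.8°
- ∠CBT = 28.2°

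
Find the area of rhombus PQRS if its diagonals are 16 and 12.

Area = (16 * 12) / 2 = 192 / 2 = 96

96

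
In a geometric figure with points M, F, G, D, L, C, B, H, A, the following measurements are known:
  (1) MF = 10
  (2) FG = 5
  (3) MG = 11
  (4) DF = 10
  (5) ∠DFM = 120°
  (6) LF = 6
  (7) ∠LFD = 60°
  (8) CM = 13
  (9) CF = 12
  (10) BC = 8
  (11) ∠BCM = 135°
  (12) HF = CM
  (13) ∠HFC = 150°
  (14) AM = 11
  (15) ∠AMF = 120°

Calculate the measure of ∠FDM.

Step 1: By the law of cosines on triangle DFM: DM² = 10² + 10² − 2·10·10·cos(120°) = 300, so DM = 10·√3.
Step 2: By the inverse law of cosines on triangle FDM: cos(∠FDM) = (10² + (10·√3)² − 10²) / (2·10·10·√3) = 300/346.41 = 0.866, so ∠FDM = 30°.

Therefore, the measure of angle ∠FDM = 30°.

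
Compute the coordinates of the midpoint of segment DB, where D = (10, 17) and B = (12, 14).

The midpoint is the average of the coordinates:
x: (10 + 12)/2 = 11
y: (17 + 14)/2 = 31/2
Midpoint = (11, 31/2)

(11, 31/2)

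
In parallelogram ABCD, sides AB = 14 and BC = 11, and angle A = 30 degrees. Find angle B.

Opposite sides of a parallelogram are parallel, so consecutive angles form co-interior angles on a transversal.
Co-interior angles sum to 180°, giving angle B = 180 - 30 = 150 degrees.

150 degrees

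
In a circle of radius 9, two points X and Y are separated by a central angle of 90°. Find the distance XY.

Drop a perpendicular from the center to the chord, bisecting both the chord and the central angle.
Each half-chord = r sin(θ/2) = 9 sin(45°).
The full chord = 2 × 9 × sin(45°) = 9*sqrt(2).

9*sqrt(2)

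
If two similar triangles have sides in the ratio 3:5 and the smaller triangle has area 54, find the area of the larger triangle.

Area ratio = (3/5)^2 = 9/25. Area of the larger triangle = 54 * 25/9 = 150.

150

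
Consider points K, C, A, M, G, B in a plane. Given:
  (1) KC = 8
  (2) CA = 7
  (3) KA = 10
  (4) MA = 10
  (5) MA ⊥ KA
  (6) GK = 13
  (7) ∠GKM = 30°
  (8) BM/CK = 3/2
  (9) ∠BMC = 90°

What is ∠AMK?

Step 1: By the law of cosines on triangle MAK: MK² = 10² + 10² − 2·10·10·cos(90°) = 200, so MK = 10·√2.
Step 2: By the inverse law of cosines on triangle AMK: cos(∠AMK) = (10² + (10·√2)² − 10²) / (2·10·10·√2) = 200/282.84 = 0.7071, so ∠AMK = 45°.

Therefore, the measure of angle ∠AMK = 45°.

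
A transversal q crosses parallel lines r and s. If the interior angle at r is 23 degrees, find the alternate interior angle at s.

Alternate interior angles formed by parallel lines and a transversal are equal.
The given angle is 23 degrees.
The alternate interior angle = 23 degrees.

23 degrees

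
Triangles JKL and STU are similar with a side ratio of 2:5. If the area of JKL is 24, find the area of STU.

The ratio of areas of similar triangles = (side ratio)^2.
Side ratio = 2:5, so area ratio = 4:25.
Area of STU / Area of JKL = 25/4
Area of STU = 24 * 25/4 = 150

150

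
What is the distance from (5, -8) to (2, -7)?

d = sqrt((2 - 5)^2 + (-7 - -8)^2)
d = sqrt(-3^2 + 1^2)
d = sqrt(9 + 1)
d = sqrt(10)

sqrt(10)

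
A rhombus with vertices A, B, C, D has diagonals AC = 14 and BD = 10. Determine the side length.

In a rhombus, the diagonals bisect each other perpendicularly, creating four congruent right triangles.
Each triangle has legs 7 (half of 14) and 5 (half of 10).
The hypotenuse of each right triangle is a side of the rhombus:
side = sqrt(7^2 + 5^2) = sqrt(74)

sqrt(74)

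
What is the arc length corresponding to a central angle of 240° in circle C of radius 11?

The full circumference is 2πr = 2π(11) = 22*pi.
The arc spans 240° out of 360°, which is a fraction of 2/3.
Arc length = 22*pi × 2/3 = 44*pi/3.

44*pi/3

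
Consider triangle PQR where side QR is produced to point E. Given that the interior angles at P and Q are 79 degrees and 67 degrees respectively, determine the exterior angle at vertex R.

Exterior angle = 79 + 67 = 146 degrees (exterior angle theorem).

146 degrees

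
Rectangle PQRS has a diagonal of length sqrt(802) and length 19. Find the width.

Using the Pythagorean theorem: d^2 = a^2 + b^2
b^2 = d^2 - a^2
b^2 = 802 - 361
b^2 = 441
b = sqrt(441) = 21

21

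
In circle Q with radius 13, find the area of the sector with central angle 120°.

Sector area = π(13²)(1/3) = 169*pi/3

169*pi/3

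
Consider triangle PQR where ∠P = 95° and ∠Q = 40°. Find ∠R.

The interior angles sum to 180°: angle R = 180 - 95 - 40 = 45°.
The triangle is obtuse (angles 95°, 40°, 45°).

45 degrees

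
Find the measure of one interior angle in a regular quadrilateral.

Each interior angle of a regular n-gon is (n - 2) * 180 / n.
For n = 4: (4 - 2) * 180 / 4 = 360/4 = 90 degrees.

90 degrees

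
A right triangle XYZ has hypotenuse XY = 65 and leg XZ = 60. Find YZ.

Rearranging the Pythagorean theorem to solve for the unknown leg:
leg^2 = hypotenuse^2 - known_leg^2 = 4225 - 3600 = 625
leg = sqrt(625) = 25.

25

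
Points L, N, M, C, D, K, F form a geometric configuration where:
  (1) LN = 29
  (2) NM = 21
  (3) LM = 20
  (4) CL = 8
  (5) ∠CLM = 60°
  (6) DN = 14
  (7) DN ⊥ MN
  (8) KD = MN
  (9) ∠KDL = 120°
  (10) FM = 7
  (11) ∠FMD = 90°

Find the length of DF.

Step 1: By the law of cosines on triangle DNM: DM² = 14² + 21² − 2·14·21·cos(90°) = 637, so DM = 7·√13.
Step 2: By the law of cosines on triangle DMF: DF² = (7·√13)² + 7² − 2·7·√13·7·cos(90°) = 686, so DF = 7·√14.

Therefore, the length of DF = 7·√14.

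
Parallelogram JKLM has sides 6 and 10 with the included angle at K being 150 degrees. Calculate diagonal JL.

The diagonal of a parallelogram can be found by treating two adjacent sides and the diagonal as a triangle.
Applying the law of cosines with sides 6, 10 and included angle 150°:
d^2 = 36 + 100 - 120*cos(150°) = 60*sqrt(3) + 136
d = 2*sqrt(15*sqrt(3) + 34)

2*sqrt(15*sqrt(3) + 34)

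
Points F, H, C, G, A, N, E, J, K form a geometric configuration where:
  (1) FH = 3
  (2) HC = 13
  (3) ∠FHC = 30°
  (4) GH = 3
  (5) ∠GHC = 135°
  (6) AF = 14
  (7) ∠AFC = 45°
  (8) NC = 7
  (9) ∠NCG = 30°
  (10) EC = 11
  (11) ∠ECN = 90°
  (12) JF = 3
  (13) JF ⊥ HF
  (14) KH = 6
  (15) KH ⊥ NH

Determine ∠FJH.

Step 1: By the law of cosines on triangle JFH: JH² = 3² + 3² − 2·3·3·cos(90°) = 18, so JH = 3·√2.
Step 2: By the inverse law of cosines on triangle FJH: cos(∠FJH) = (3² + (3·√2)² − 3²) / (2·3·3·√2) = 18/25.46 = 0.7071, so ∠FJH = 45°.

Therefore, the measure of angle ∠FJH = 45°.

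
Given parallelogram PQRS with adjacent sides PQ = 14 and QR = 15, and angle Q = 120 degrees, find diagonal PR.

The diagonal of a parallelogram can be found by treating two adjacent sides and the diagonal as a triangle.
Applying the law of cosines with sides 14, 15 and included angle 120°:
d^2 = 196 + 225 - 420*cos(120°) = 631
d = sqrt(631)

sqrt(631)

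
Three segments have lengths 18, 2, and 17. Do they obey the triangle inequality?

Check all three triangle inequalities:
18 + 2 = 20 > 17 ✓
18 + 17 = 35 > 2 ✓
2 + 17 = 19 > 18 ✓
All conditions hold, so these sides form a valid triangle.

Yes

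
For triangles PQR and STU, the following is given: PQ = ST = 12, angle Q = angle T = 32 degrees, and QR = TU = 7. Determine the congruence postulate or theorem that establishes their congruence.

The given information matches SAS: Two pairs of corresponding sides and the included angle are equal (Side-Angle-Side).

SAS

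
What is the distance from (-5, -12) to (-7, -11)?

The horizontal distance is |-7 - -5| = 2 and the vertical distance is |-11 - -12| = 1.
By the Pythagorean theorem, d = sqrt(2^2 + 1^2) = sqrt(5).

sqrt(5)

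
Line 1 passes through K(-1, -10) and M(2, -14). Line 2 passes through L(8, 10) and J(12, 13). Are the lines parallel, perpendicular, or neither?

Slope of line 1: m1 = (-14 - -10)/(2 - -1) = -4/3 = -4/3
Slope of line 2: m2 = (13 - 10)/(12 - 8) = 3/4 = 3/4
m1 * m2 = (-4/3) * (3/4) = -1 = -1, so the lines are perpendicular.

Perpendicular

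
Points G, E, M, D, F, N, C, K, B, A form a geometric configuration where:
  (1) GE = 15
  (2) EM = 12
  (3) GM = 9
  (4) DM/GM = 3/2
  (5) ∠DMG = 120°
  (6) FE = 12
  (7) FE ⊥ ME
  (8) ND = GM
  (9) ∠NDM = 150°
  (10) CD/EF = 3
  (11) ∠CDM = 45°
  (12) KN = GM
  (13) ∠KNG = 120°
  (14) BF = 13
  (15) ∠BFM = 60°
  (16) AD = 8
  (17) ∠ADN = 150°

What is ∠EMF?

Step 1: By the law of cosines on triangle MEF: MF² = 12² + 12² − 2·12·12·cos(90°) = 288, so MF = 12·√2.
Step 2: By the inverse law of cosines on triangle EMF: cos(∠EMF) = (12² + (12·√2)² − 12²) / (2·12·12·√2) = 288/407.29 = 0.7071, so ∠EMF = 45°.

Therefore, the measure of angle ∠EMF = 45°.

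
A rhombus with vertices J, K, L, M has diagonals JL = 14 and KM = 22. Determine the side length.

In a rhombus, the diagonals bisect each other perpendicularly, creating four congruent right triangles.
Each triangle has legs 7 (half of 14) and 11 (half of 22).
The hypotenuse of each right triangle is a side of the rhombus:
side = sqrt(7^2 + 11^2) = sqrt(170)

sqrt(170)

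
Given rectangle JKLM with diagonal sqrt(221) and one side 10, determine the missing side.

b = sqrt(d^2 - a^2) = sqrt(221 - 100) = sqrt(121) = 11

11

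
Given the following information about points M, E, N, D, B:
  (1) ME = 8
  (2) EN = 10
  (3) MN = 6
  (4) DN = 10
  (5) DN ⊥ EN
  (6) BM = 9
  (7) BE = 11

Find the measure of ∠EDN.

Step 1: By the law of cosines on triangle DNE: DE² = 10² + 10² − 2·10·10·cos(90°) = 200, so DE = 10·√2.
Step 2: By the inverse law of cosines on triangle EDN: cos(∠EDN) = ((10·√2)² + 10² − 10²) / (2·10·√2·10) = 200/282.84 = 0.7071, so ∠EDN = 45°.

Therefore, the measure of angle ∠EDN = 45°.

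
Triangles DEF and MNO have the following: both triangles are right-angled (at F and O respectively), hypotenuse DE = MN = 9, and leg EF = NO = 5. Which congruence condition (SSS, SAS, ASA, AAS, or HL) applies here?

Consider the given information: both triangles are right-angled (at F and O respectively), hypotenuse DE = MN = 9, and leg EF = NO = 5
This is not SAS or ASA: SAS requires two sides and the included angle between them. ASA requires two angles and the side between them.
The correct criterion is HL. The hypotenuse and one leg of two right triangles are equal (Hypotenuse-Leg).

HL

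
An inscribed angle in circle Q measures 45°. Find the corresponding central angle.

The inscribed angle theorem states that a central angle is always twice any inscribed angle that subtends the same arc.
Since the inscribed angle is 45°, the central angle = 2 × 45° = 90°.

90°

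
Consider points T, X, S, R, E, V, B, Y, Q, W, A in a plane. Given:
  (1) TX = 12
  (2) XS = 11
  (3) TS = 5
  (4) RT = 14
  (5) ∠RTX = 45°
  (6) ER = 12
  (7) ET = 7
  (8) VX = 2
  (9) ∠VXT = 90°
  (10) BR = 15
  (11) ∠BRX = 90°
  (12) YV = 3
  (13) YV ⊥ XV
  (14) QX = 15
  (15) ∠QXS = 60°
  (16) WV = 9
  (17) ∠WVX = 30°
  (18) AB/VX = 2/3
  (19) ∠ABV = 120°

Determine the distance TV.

Step 1: By the law of cosines on triangle TXV: TV² = 12² + 2² − 2·12·2·cos(90°) = 148, so TV = 2·√37.

Therefore, the length of TV = 2·√37.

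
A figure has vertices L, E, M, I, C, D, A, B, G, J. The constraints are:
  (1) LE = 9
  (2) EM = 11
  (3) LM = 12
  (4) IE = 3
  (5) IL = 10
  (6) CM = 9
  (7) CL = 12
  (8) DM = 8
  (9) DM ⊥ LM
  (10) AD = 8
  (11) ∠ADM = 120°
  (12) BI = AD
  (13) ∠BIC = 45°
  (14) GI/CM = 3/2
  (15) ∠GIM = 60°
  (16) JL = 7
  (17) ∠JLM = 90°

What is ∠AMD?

Step 1: By the law of cosines on triangle MDA: MA² = 8² + 8² − 2·8·8·cos(120°) = 192, so MA = 8·√3.
Step 2: By the inverse law of cosines on triangle AMD: cos(∠AMD) = ((8·√3)² + 8² − 8²) / (2·8·√3·8) = 192/221.7 = 0.866, so ∠AMD = 30°.

Therefore, the measure of angle ∠AMD = 30°.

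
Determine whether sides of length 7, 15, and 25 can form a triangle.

Check the triangle inequality: 7 + 15 = 22 ≤ 25.
Since the sum of two sides does not exceed the third, no triangle can be formed.

No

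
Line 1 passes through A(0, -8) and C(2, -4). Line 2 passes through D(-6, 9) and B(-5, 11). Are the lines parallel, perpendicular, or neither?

Slope of line 1: m1 = (-4 - -8)/(2 - 0) = 4/2 = 2
Slope of line 2: m2 = (11 - 9)/(-5 - -6) = 2/1 = 2
Two lines are parallel if and only if they have equal slopes (or both are vertical).
Here m1 = m2 = 2, confirming the lines are parallel.

Parallel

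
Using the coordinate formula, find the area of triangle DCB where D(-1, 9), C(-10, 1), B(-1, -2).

Shoelace: Area = (1/2)|-1(1--2) + -10(-2-9) + -1(9-1)| = (1/2)(99) = 99/2

99/2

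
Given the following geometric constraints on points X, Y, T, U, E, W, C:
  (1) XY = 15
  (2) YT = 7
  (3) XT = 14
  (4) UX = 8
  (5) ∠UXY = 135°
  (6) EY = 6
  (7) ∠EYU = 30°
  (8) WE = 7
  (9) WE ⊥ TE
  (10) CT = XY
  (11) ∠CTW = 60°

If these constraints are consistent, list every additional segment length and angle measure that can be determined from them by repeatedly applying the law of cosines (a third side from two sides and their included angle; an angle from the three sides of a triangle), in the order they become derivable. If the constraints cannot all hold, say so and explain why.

The constraints are consistent. Derivable facts, in order:
After 1 step:
- YU ≈ 21.42
- ∠TXY = 27.66°
- ∠TYX = 68.2°
- ∠XTY = 84.14°
After 2 steps:
- UE ≈ 16.5
- ∠UYX = 15.31°
- ∠XUY = 29.69°
After 3 steps:
- ∠EUY = 10.48°
- ∠UEY = 139.52°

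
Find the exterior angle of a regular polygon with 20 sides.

Each exterior angle of a regular n-gon is 360 / n.
For n = 20: 360 / 20 = 18 degrees.

18 degrees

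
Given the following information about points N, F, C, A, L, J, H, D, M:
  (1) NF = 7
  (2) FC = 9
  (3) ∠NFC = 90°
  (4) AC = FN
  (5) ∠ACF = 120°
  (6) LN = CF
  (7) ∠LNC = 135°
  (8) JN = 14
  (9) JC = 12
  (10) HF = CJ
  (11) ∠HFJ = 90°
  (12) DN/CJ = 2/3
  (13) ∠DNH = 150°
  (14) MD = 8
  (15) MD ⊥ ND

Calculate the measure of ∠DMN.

From the given relations: DN = 2/3·CJ = 2/3·12 = 8.
Step 1: By the law of cosines on triangle MDN: MN² = 8² + 8² − 2·8·8·cos(90°) = 128, so MN = 8·√2.
Step 2: By the inverse law of cosines on triangle DMN: cos(∠DMN) = (8² + (8·√2)² − 8²) / (2·8·8·√2) = 128/181.02 = 0.7071, so ∠DMN = 45°.

Therefore, the measure of angle ∠DMN = 45°.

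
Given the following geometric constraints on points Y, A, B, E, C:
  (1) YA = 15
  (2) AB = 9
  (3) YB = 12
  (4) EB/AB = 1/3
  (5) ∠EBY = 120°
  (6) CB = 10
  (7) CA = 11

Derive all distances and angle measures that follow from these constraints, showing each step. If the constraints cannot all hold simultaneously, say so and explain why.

The constraints are consistent.

From the given relations:
  EB = 1/3·AB = 1/3·9 = 3

Step 1: From YB = 12, BE = 3, and ∠YBE = 120°, by the law of cosines:
  YE² = YB² + BE² - 2·YB·BE·cos(120°) = 144 + 9 + 36 = 189
  YE = 3·√21

Step 2: From YA = 15, YB = 12, AB = 9, by the inverse law of cosines:
  cos(∠AYB) = (YA² + YB² - AB²) / (2·YA·YB)
  ∠AYB = 36.87°

Step 3: From AB = 9, AC = 11, BC = 10, by the inverse law of cosines:
  cos(∠BAC) = (AB² + AC² - BC²) / (2·AB·AC)
  ∠BAC = 58.99°

Step 4: From AB = 9, AY = 15, BY = 12, by the inverse law of cosines:
  cos(∠BAY) = (AB² + AY² - BY²) / (2·AB·AY)
  ∠BAY = 53.13°

Step 5: From BA = 9, BC = 10, AC = 11, by the inverse law of cosines:
  cos(∠ABC) = (BA² + BC² - AC²) / (2·BA·BC)
  ∠ABC = 70.53°

Step 6: From BA = 9, BY = 12, AY = 15, by the inverse law of cosines:
  cos(∠ABY) = (BA² + BY² - AY²) / (2·BA·BY)
  ∠ABY = 90°

Step 7: From CA = 11, CB = 10, AB = 9, by the inverse law of cosines:
  cos(∠ACB) = (CA² + CB² - AB²) / (2·CA·CB)
  ∠ACB = 50.48°

Step 8: From YB = 12, YE = 3·√21, BE = 3, by the inverse law of cosines:
  cos(∠BYE) = (YB² + YE² - BE²) / (2·YB·YE)
  ∠BYE = 10.89°

Step 9: From EB = 3, EY = 3·√21, BY = 12, by the inverse law of cosines:
  cos(∠BEY) = (EB² + EY² - BY²) / (2·EB·EY)
  ∠BEY = 49.11°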